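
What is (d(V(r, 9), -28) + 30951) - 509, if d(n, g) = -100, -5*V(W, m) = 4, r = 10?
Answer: 30342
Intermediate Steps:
V(W, m) = -⅘ (V(W, m) = -⅕*4 = -⅘)
(d(V(r, 9), -28) + 30951) - 509 = (-100 + 30951) - 509 = 30851 - 509 = 30342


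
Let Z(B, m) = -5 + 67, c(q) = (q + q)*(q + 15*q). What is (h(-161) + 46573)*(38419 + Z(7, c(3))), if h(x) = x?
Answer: 1785980172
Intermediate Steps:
c(q) = 32*q² (c(q) = (2*q)*(16*q) = 32*q²)
Z(B, m) = 62
(h(-161) + 46573)*(38419 + Z(7, c(3))) = (-161 + 46573)*(38419 + 62) = 46412*38481 = 1785980172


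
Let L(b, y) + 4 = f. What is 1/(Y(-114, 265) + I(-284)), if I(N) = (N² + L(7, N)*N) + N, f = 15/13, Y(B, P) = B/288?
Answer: 624/50656265 ≈ 1.2318e-5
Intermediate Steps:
Y(B, P) = B/288 (Y(B, P) = B*(1/288) = B/288)
f = 15/13 (f = 15*(1/13) = 15/13 ≈ 1.1538)
L(b, y) = -37/13 (L(b, y) = -4 + 15/13 = -37/13)
I(N) = N² - 24*N/13 (I(N) = (N² - 37*N/13) + N = N² - 24*N/13)
1/(Y(-114, 265) + I(-284)) = 1/((1/288)*(-114) + (1/13)*(-284)*(-24 + 13*(-284))) = 1/(-19/48 + (1/13)*(-284)*(-24 - 3692)) = 1/(-19/48 + (1/13)*(-284)*(-3716)) = 1/(-19/48 + 1055344/13) = 1/(50656265/624) = 624/50656265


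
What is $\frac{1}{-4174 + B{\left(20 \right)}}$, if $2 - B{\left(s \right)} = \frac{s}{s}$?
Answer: $- \frac{1}{4173} \approx -0.00023964$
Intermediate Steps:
$B{\left(s \right)} = 1$ ($B{\left(s \right)} = 2 - \frac{s}{s} = 2 - 1 = 1$)
$\frac{1}{-4174 + B{\left(20 \right)}} = \frac{1}{-4174 + 1} = \frac{1}{-4173} = - \frac{1}{4173}$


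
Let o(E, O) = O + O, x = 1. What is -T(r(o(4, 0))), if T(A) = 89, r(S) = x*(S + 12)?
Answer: -89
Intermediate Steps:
o(E, O) = 2*O
r(S) = 12 + S (r(S) = 1*(S + 12) = 1*(12 + S) = 12 + S)
-T(r(o(4, 0))) = -1*89 = -89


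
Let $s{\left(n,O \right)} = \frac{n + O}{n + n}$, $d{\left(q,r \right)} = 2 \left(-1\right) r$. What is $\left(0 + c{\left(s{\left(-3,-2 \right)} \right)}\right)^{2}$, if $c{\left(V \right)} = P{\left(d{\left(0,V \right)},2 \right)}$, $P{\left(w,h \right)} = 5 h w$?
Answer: $\frac{2500}{9} \approx 277.78$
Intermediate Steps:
$d{\left(q,r \right)} = - 2 r$
$s{\left(n,O \right)} = \frac{O + n}{2 n}$
$P{\left(w,h \right)} = 5 h w$
$c{\left(V \right)} = - 20 V$ ($c{\left(V \right)} = 5 \cdot 2 \left(- 2 V\right) = - 20 V$)
$\left(0 + c{\left(s{\left(-3,-2 \right)} \right)}\right)^{2} = \left(0 - 20 \frac{-2 - 3}{2 \left(-3\right)}\right)^{2} = \left(0 - 20 \cdot \frac{1}{2} \left(- \frac{1}{3}\right) \left(-5\right)\right)^{2} = \left(0 - \frac{50}{3}\right)^{2} = \left(- \frac{50}{3}\right)^{2} = \frac{2500}{9}$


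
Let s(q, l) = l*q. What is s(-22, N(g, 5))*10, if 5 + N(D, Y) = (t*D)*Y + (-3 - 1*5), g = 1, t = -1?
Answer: 3960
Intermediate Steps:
N(D, Y) = -13 - D*Y (N(D, Y) = -5 + ((-D)*Y + (-3 - 1*5)) = -5 + (-D*Y + (-3 - 5)) = -5 + (-D*Y - 8) = -5 + (-8 - D*Y) = -13 - D*Y)
s(-22, N(g, 5))*10 = ((-13 - 1*1*5)*(-22))*10 = ((-13 - 5)*(-22))*10 = -18*(-22)*10 = 396*10 = 3960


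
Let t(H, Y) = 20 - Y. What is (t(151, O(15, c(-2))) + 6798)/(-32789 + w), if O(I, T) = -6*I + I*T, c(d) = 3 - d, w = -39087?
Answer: -6833/71876 ≈ -0.095067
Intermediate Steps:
(t(151, O(15, c(-2))) + 6798)/(-32789 + w) = ((20 - 15*(-6 + (3 - 1*(-2)))) + 6798)/(-32789 - 39087) = ((20 - 15*(-6 + (3 + 2))) + 6798)/(-71876) = ((20 - 15*(-6 + 5)) + 6798)*(-1/71876) = ((20 - 15*(-1)) + 6798)*(-1/71876) = ((20 - 1*(-15)) + 6798)*(-1/71876) = ((20 + 15) + 6798)*(-1/71876) = (35 + 6798)*(-1/71876) = 6833*(-1/71876) = -6833/71876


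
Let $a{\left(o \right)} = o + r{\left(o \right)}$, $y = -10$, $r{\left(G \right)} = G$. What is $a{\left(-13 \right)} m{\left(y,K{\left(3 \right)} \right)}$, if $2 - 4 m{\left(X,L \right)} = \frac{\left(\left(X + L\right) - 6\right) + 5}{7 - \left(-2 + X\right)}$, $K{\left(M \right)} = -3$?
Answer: $- \frac{338}{19} \approx -17.789$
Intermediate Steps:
$m{\left(X,L \right)} = \frac{1}{2} - \frac{-1 + L + X}{4 \left(9 - X\right)}$ ($m{\left(X,L \right)} = \frac{1}{2} - \frac{\left(\left(\left(X + L\right) - 6\right) + 5\right) \frac{1}{7 - \left(-2 + X\right)}}{4} = \frac{1}{2} - \frac{\left(\left(\left(L + X\right) - 6\right) + 5\right) \frac{1}{9 - X}}{4} = \frac{1}{2} - \frac{\left(\left(-6 + L + X\right) + 5\right) \frac{1}{9 - X}}{4} = \frac{1}{2} - \frac{\left(-1 + L + X\right) \frac{1}{9 - X}}{4} = \frac{1}{2} - \frac{\frac{1}{9 - X} \left(-1 + L + X\right)}{4} = \frac{1}{2} - \frac{-1 + L + X}{4 \left(9 - X\right)}$)
$a{\left(o \right)} = 2 o$ ($a{\left(o \right)} = o + o = 2 o$)
$a{\left(-13 \right)} m{\left(y,K{\left(3 \right)} \right)} = 2 \left(-13\right) \frac{-19 - 3 + 3 \left(-10\right)}{4 \left(-9 - 10\right)} = - 26 \frac{-19 - 3 - 30}{4 \left(-19\right)} = - 26 \cdot \frac{1}{4} \left(- \frac{1}{19}\right) \left(-52\right) = \left(-26\right) \frac{13}{19} = - \frac{338}{19}$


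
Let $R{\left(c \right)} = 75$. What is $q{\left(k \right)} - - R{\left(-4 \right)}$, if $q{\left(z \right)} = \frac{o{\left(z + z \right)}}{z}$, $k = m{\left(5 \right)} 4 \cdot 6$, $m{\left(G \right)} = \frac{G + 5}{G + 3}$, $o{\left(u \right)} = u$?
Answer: $77$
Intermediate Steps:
$m{\left(G \right)} = \frac{5 + G}{3 + G}$
$k = 30$ ($k = \frac{5 + 5}{3 + 5} \cdot 4 \cdot 6 = \frac{1}{8} \cdot 10 \cdot 4 \cdot 6 = \frac{5}{4} \cdot 4 \cdot 6 = 5 \cdot 6 = 30$)
$q{\left(z \right)} = 2$ ($q{\left(z \right)} = \frac{z + z}{z} = \frac{2 z}{z} = 2$)
$q{\left(k \right)} - - R{\left(-4 \right)} = 2 - \left(-1\right) 75 = 2 - -75 = 2 + 75 = 77$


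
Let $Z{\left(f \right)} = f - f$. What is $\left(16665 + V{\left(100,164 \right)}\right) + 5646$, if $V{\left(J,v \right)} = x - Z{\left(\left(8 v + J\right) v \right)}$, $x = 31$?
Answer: $22342$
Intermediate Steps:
$Z{\left(f \right)} = 0$
$V{\left(J,v \right)} = 31$ ($V{\left(J,v \right)} = 31 - 0 = 31 + 0 = 31$)
$\left(16665 + V{\left(100,164 \right)}\right) + 5646 = \left(16665 + 31\right) + 5646 = 16696 + 5646 = 22342$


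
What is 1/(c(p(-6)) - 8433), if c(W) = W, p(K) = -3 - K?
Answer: -1/8430 ≈ -0.00011862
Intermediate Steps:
1/(c(p(-6)) - 8433) = 1/((-3 - 1*(-6)) - 8433) = 1/((-3 + 6) - 8433) = 1/(3 - 8433) = 1/(-8430) = -1/8430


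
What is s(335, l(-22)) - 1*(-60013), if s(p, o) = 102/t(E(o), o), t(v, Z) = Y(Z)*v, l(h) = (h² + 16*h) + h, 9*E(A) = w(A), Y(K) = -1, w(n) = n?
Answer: 3300256/55 ≈ 60005.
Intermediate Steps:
E(A) = A/9
l(h) = h² + 17*h
t(v, Z) = -v
s(p, o) = -918/o (s(p, o) = 102/((-o/9)) = 102*(-9/o) = -918/o)
s(335, l(-22)) - 1*(-60013) = -918*(-1/(22*(17 - 22))) - 1*(-60013) = -918/((-22*(-5))) + 60013 = -918/110 + 60013 = -918*1/110 + 60013 = -459/55 + 60013 = 3300256/55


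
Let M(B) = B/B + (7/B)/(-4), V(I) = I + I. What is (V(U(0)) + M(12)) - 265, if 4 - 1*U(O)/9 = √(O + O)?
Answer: -9223/48 ≈ -192.15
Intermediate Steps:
U(O) = 36 - 9*√2*√O (U(O) = 36 - 9*√(O + O) = 36 - 9*√2*√O)
V(I) = 2*I
M(B) = 1 - 7/(4*B) (M(B) = 1 + (7/B)*(-¼) = 1 - 7/(4*B))
(V(U(0)) + M(12)) - 265 = (2*(36 - 9*√2*√0) + (-7/4 + 12)/12) - 265 = (2*(36 - 9*√2*0) + (1/12)*(41/4)) - 265 = (2*(36 + 0) + 41/48) - 265 = (2*36 + 41/48) - 265 = (72 + 41/48) - 265 = 3497/48 - 265 = -9223/48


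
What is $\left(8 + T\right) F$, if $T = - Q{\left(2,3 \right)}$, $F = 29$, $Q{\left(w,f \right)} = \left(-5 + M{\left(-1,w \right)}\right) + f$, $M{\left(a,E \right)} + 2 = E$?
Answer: $290$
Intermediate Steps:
$M{\left(a,E \right)} = -2 + E$
$Q{\left(w,f \right)} = -7 + f + w$ ($Q{\left(w,f \right)} = \left(-5 + \left(-2 + w\right)\right) + f = \left(-7 + w\right) + f = -7 + f + w$)
$T = 2$ ($T = - (-7 + 3 + 2) = \left(-1\right) \left(-2\right) = 2$)
$\left(8 + T\right) F = \left(8 + 2\right) 29 = 10 \cdot 29 = 290$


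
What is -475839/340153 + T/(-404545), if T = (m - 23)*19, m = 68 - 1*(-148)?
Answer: -193745629306/137607195385 ≈ -1.4080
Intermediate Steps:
m = 216 (m = 68 + 148 = 216)
T = 3667 (T = (216 - 23)*19 = 193*19 = 3667)
-475839/340153 + T/(-404545) = -475839/340153 + 3667/(-404545) = -475839*1/340153 + 3667*(-1/404545) = -475839/340153 - 3667/404545 = -193745629306/137607195385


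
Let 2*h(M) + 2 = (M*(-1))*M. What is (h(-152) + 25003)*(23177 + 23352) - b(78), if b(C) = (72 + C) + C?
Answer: 625814822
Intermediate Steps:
h(M) = -1 - M²/2 (h(M) = -1 + ((M*(-1))*M)/2 = -1 + ((-M)*M)/2 = -1 + (-M²)/2 = -1 - M²/2)
b(C) = 72 + 2*C
(h(-152) + 25003)*(23177 + 23352) - b(78) = ((-1 - ½*(-152)²) + 25003)*(23177 + 23352) - (72 + 2*78) = ((-1 - ½*23104) + 25003)*46529 - (72 + 156) = ((-1 - 11552) + 25003)*46529 - 1*228 = (-11553 + 25003)*46529 - 228 = 13450*46529 - 228 = 625815050 - 228 = 625814822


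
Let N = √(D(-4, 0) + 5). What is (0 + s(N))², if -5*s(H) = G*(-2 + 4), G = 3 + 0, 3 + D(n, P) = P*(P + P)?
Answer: 36/25 ≈ 1.4400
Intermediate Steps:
D(n, P) = -3 + 2*P² (D(n, P) = -3 + P*(P + P) = -3 + P*(2*P) = -3 + 2*P²)
G = 3
N = √2 (N = √((-3 + 2*0²) + 5) = √((-3 + 2*0) + 5) = √((-3 + 0) + 5) = √(-3 + 5) = √2 ≈ 1.4142)
s(H) = -6/5 (s(H) = -3*(-2 + 4)/5 = -3*2/5 = -⅕*6 = -6/5)
(0 + s(N))² = (0 - 6/5)² = (-6/5)² = 36/25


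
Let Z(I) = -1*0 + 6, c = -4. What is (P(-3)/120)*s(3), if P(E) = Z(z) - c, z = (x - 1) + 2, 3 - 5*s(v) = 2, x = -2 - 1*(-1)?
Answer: 1/60 ≈ 0.016667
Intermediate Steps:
x = -1 (x = -2 + 1 = -1)
s(v) = 1/5 (s(v) = 3/5 - 1/5*2 = 3/5 - 2/5 = 1/5)
z = 0 (z = (-1 - 1) + 2 = -2 + 2 = 0)
Z(I) = 6 (Z(I) = 0 + 6 = 6)
P(E) = 10 (P(E) = 6 - 1*(-4) = 6 + 4 = 10)
(P(-3)/120)*s(3) = (10/120)*(1/5) = (10*(1/120))*(1/5) = (1/12)*(1/5) = 1/60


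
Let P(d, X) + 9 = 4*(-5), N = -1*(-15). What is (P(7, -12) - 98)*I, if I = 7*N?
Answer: -13335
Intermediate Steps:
N = 15
P(d, X) = -29 (P(d, X) = -9 + 4*(-5) = -9 - 20 = -29)
I = 105 (I = 7*15 = 105)
(P(7, -12) - 98)*I = (-29 - 98)*105 = -127*105 = -13335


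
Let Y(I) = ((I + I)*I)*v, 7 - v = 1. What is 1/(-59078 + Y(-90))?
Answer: 1/38122 ≈ 2.6232e-5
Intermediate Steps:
v = 6 (v = 7 - 1*1 = 7 - 1 = 6)
Y(I) = 12*I² (Y(I) = ((I + I)*I)*6 = ((2*I)*I)*6 = (2*I²)*6 = 12*I²)
1/(-59078 + Y(-90)) = 1/(-59078 + 12*(-90)²) = 1/(-59078 + 12*8100) = 1/(-59078 + 97200) = 1/38122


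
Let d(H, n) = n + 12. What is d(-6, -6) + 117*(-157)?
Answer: -18363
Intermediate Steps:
d(H, n) = 12 + n
d(-6, -6) + 117*(-157) = (12 - 6) + 117*(-157) = 6 - 18369 = -18363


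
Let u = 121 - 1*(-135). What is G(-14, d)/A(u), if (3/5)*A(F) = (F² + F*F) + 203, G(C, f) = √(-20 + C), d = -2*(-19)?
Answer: 3*I*√34/656375 ≈ 2.6651e-5*I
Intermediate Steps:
u = 256 (u = 121 + 135 = 256)
d = 38
A(F) = 1015/3 + 10*F²/3 (A(F) = 5*((F² + F*F) + 203)/3 = 5*((F² + F²) + 203)/3 = 5*(2*F² + 203)/3 = 5*(203 + 2*F²)/3 = 1015/3 + 10*F²/3)
G(-14, d)/A(u) = √(-20 - 14)/(1015/3 + (10/3)*256²) = √(-34)/(1015/3 + (10/3)*65536) = (I*√34)/(1015/3 + 655360/3) = (I*√34)/(656375/3) = (I*√34)*(3/656375) = 3*I*√34/656375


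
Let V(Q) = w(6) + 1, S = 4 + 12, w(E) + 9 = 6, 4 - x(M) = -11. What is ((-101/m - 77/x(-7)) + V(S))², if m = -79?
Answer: 48135844/1404225 ≈ 34.279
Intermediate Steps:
x(M) = 15 (x(M) = 4 - 1*(-11) = 4 + 11 = 15)
w(E) = -3 (w(E) = -9 + 6 = -3)
S = 16
V(Q) = -2 (V(Q) = -3 + 1 = -2)
((-101/m - 77/x(-7)) + V(S))² = ((-101/(-79) - 77/15) - 2)² = ((-101*(-1/79) - 77*1/15) - 2)² = ((101/79 - 77/15) - 2)² = (-4568/1185 - 2)² = (-6938/1185)² = 48135844/1404225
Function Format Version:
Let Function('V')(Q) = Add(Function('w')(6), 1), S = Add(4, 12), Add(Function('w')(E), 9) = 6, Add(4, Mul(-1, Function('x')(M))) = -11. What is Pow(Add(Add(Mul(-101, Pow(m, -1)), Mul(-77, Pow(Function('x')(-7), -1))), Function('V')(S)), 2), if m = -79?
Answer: Rational(48135844, 1404225) ≈ 34.279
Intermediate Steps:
Function('x')(M) = 15 (Function('x')(M) = Add(4, Mul(-1, -11)) = Add(4, 11) = 15)
Function('w')(E) = -3 (Function('w')(E) = Add(-9, 6) = -3)
S = 16
Function('V')(Q) = -2 (Function('V')(Q) = Add(-3, 1) = -2)
Pow(Add(Add(Mul(-101, Pow(m, -1)), Mul(-77, Pow(Function('x')(-7), -1))), Function('V')(S)), 2) = Pow(Add(Add(Mul(-101, Pow(-79, -1)), Mul(-77, Pow(15, -1))), -2), 2) = Pow(Add(Add(Mul(-101, Rational(-1, 79)), Mul(-77, Rational(1, 15))), -2), 2) = Pow(Add(Add(Rational(101, 79), Rational(-77, 15)), -2), 2) = Pow(Add(Rational(-4568, 1185), -2), 2) = Pow(Rational(-6938, 1185), 2) = Rational(48135844, 1404225)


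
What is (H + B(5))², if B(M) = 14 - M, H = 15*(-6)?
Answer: 6561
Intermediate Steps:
H = -90
(H + B(5))² = (-90 + (14 - 1*5))² = (-90 + (14 - 5))² = (-90 + 9)² = (-81)² = 6561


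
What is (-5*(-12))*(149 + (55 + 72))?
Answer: 16560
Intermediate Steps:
(-5*(-12))*(149 + (55 + 72)) = 60*(149 + 127) = 60*276 = 16560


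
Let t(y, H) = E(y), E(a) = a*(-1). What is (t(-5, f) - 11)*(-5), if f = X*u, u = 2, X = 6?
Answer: 30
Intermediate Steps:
f = 12 (f = 6*2 = 12)
E(a) = -a
t(y, H) = -y
(t(-5, f) - 11)*(-5) = (-1*(-5) - 11)*(-5) = (5 - 11)*(-5) = -6*(-5) = 30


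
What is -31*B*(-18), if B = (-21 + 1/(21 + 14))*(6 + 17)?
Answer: -9420156/35 ≈ -2.6915e+5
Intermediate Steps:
B = -16882/35 (B = (-21 + 1/35)*23 = -734/35*23 = -16882/35 ≈ -482.34)
-31*B*(-18) = -31*(-16882/35)*(-18) = (523342/35)*(-18) = -9420156/35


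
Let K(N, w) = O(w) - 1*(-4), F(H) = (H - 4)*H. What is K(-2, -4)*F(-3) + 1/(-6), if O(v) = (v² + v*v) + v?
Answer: 4031/6 ≈ 671.83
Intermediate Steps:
O(v) = v + 2*v² (O(v) = (v² + v²) + v = 2*v² + v = v + 2*v²)
F(H) = H*(-4 + H) (F(H) = (-4 + H)*H = H*(-4 + H))
K(N, w) = 4 + w*(1 + 2*w) (K(N, w) = w*(1 + 2*w) - 1*(-4) = w*(1 + 2*w) + 4 = 4 + w*(1 + 2*w))
K(-2, -4)*F(-3) + 1/(-6) = (4 - 4*(1 + 2*(-4)))*(-3*(-4 - 3)) + 1/(-6) = (4 - 4*(1 - 8))*(-3*(-7)) - ⅙ = (4 - 4*(-7))*21 - ⅙ = (4 + 28)*21 - ⅙ = 32*21 - ⅙ = 672 - ⅙ = 4031/6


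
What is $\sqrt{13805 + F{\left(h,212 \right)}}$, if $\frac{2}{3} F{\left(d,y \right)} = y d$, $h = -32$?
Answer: $\sqrt{3629} \approx 60.241$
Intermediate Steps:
$F{\left(d,y \right)} = \frac{3 d y}{2}$ ($F{\left(d,y \right)} = \frac{3 y d}{2} = \frac{3 d y}{2}$)
$\sqrt{13805 + F{\left(h,212 \right)}} = \sqrt{13805 + \frac{3}{2} \left(-32\right) 212} = \sqrt{13805 - 10176} = \sqrt{3629}$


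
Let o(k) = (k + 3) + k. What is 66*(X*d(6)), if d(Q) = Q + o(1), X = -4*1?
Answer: -2904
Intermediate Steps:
o(k) = 3 + 2*k (o(k) = (3 + k) + k = 3 + 2*k)
X = -4
d(Q) = 5 + Q (d(Q) = Q + (3 + 2*1) = Q + (3 + 2) = Q + 5 = 5 + Q)
66*(X*d(6)) = 66*(-4*(5 + 6)) = 66*(-4*11) = 66*(-44) = -2904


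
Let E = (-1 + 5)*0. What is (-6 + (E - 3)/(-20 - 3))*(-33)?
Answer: 4455/23 ≈ 193.70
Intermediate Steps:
E = 0 (E = 4*0 = 0)
(-6 + (E - 3)/(-20 - 3))*(-33) = (-6 + (0 - 3)/(-20 - 3))*(-33) = (-6 - 3/(-23))*(-33) = (-6 - 3*(-1/23))*(-33) = (-6 + 3/23)*(-33) = -135/23*(-33) = 4455/23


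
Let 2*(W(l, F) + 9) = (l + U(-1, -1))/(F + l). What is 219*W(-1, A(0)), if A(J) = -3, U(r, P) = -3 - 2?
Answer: -7227/4 ≈ -1806.8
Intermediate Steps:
U(r, P) = -5
W(l, F) = -9 + (-5 + l)/(2*(F + l)) (W(l, F) = -9 + ((l - 5)/(F + l))/2 = -9 + ((-5 + l)/(F + l))/2 = -9 + (-5 + l)/(2*(F + l)))
219*W(-1, A(0)) = 219*((-5 - 18*(-3) - 17*(-1))/(2*(-3 - 1))) = 219*((½)*(-5 + 54 + 17)/(-4)) = 219*((½)*(-¼)*66) = 219*(-33/4) = -7227/4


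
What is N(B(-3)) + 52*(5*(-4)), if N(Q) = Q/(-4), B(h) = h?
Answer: -4157/4 ≈ -1039.3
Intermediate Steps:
N(Q) = -Q/4 (N(Q) = Q*(-¼) = -Q/4)
N(B(-3)) + 52*(5*(-4)) = -¼*(-3) + 52*(5*(-4)) = ¾ + 52*(-20) = ¾ - 1040 = -4157/4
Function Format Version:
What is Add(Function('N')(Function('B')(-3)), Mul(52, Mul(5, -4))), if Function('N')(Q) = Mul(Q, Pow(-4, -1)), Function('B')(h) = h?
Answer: Rational(-4157, 4) ≈ -1039.3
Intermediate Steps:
Function('N')(Q) = Mul(Rational(-1, 4), Q) (Function('N')(Q) = Mul(Q, Rational(-1, 4)) = Mul(Rational(-1, 4), Q))
Add(Function('N')(Function('B')(-3)), Mul(52, Mul(5, -4))) = Add(Mul(Rational(-1, 4), -3), Mul(52, Mul(5, -4))) = Add(Rational(3, 4), Mul(52, -20)) = Add(Rational(3, 4), -1040) = Rational(-4157, 4)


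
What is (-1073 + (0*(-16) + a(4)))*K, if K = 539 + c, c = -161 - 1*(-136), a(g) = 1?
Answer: -551008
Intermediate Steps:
c = -25 (c = -161 + 136 = -25)
K = 514 (K = 539 - 25 = 514)
(-1073 + (0*(-16) + a(4)))*K = (-1073 + (0*(-16) + 1))*514 = (-1073 + (0 + 1))*514 = (-1073 + 1)*514 = -1072*514 = -551008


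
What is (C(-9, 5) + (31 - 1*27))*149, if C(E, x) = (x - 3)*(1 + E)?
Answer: -1788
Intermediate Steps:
C(E, x) = (1 + E)*(-3 + x) (C(E, x) = (-3 + x)*(1 + E) = (1 + E)*(-3 + x))
(C(-9, 5) + (31 - 1*27))*149 = ((-3 + 5 - 3*(-9) - 9*5) + (31 - 1*27))*149 = ((-3 + 5 + 27 - 45) + (31 - 27))*149 = (-16 + 4)*149 = -12*149 = -1788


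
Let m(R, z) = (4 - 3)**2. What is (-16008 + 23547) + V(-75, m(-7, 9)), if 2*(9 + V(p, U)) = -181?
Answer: 14879/2 ≈ 7439.5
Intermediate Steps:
m(R, z) = 1 (m(R, z) = 1**2 = 1)
V(p, U) = -199/2 (V(p, U) = -9 + (1/2)*(-181) = -9 - 181/2 = -199/2)
(-16008 + 23547) + V(-75, m(-7, 9)) = (-16008 + 23547) - 199/2 = 7539 - 199/2 = 14879/2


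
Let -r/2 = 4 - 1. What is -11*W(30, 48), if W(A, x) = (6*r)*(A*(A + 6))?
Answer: 427680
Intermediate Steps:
r = -6 (r = -2*(4 - 1) = -2*3 = -6)
W(A, x) = -36*A*(6 + A) (W(A, x) = (6*(-6))*(A*(A + 6)) = -36*A*(6 + A))
-11*W(30, 48) = -(-396)*30*(6 + 30) = -(-396)*30*36 = -11*(-38880) = 427680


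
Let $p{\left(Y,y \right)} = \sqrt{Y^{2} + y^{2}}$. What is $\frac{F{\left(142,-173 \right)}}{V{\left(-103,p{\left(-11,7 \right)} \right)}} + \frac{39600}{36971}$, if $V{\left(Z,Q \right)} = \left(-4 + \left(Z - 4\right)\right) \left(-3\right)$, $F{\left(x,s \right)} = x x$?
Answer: $\frac{68970004}{1119213} \approx 61.624$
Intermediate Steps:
$F{\left(x,s \right)} = x^{2}$
$V{\left(Z,Q \right)} = 24 - 3 Z$ ($V{\left(Z,Q \right)} = \left(-4 + \left(Z - 4\right)\right) \left(-3\right) = \left(-4 + \left(-4 + Z\right)\right) \left(-3\right) = \left(-8 + Z\right) \left(-3\right) = 24 - 3 Z$)
$\frac{F{\left(142,-173 \right)}}{V{\left(-103,p{\left(-11,7 \right)} \right)}} + \frac{39600}{36971} = \frac{142^{2}}{24 - -309} + \frac{39600}{36971} = \frac{20164}{24 + 309} + 39600 \cdot \frac{1}{36971} = \frac{20164}{333} + \frac{3600}{3361} = \frac{68970004}{1119213}$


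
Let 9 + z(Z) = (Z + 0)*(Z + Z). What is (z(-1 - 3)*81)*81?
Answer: 150903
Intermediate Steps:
z(Z) = -9 + 2*Z² (z(Z) = -9 + (Z + 0)*(Z + Z) = -9 + Z*(2*Z) = -9 + 2*Z²)
(z(-1 - 3)*81)*81 = ((-9 + 2*(-1 - 3)²)*81)*81 = ((-9 + 2*(-4)²)*81)*81 = ((-9 + 2*16)*81)*81 = ((-9 + 32)*81)*81 = (23*81)*81 = 1863*81 = 150903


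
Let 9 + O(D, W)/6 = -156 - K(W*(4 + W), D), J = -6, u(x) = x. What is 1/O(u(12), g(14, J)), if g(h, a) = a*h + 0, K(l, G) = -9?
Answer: -1/936 ≈ -0.0010684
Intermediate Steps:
g(h, a) = a*h
O(D, W) = -936 (O(D, W) = -54 + 6*(-156 - 1*(-9)) = -54 + 6*(-156 + 9) = -54 + 6*(-147) = -54 - 882 = -936)
1/O(u(12), g(14, J)) = 1/(-936) = -1/936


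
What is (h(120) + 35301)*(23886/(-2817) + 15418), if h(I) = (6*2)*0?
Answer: 170263077180/313 ≈ 5.4397e+8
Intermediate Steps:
h(I) = 0 (h(I) = 12*0 = 0)
(h(120) + 35301)*(23886/(-2817) + 15418) = (0 + 35301)*(23886/(-2817) + 15418) = 35301*(23886*(-1/2817) + 15418) = 35301*(-2654/313 + 15418) = 35301*(4823180/313) = 170263077180/313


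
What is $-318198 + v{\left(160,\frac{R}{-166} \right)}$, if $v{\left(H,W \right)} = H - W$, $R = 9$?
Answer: $- \frac{52794299}{166} \approx -3.1804 \cdot 10^{5}$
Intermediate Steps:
$-318198 + v{\left(160,\frac{R}{-166} \right)} = -318198 + \left(160 - \frac{9}{-166}\right) = -318198 + \left(160 - 9 \left(- \frac{1}{166}\right)\right) = -318198 + \left(160 - - \frac{9}{166}\right) = -318198 + \left(160 + \frac{9}{166}\right) = -318198 + \frac{26569}{166} = - \frac{52794299}{166}$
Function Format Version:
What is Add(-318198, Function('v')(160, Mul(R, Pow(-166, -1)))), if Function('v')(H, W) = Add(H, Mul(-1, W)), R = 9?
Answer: Rational(-52794299, 166) ≈ -3.1804e+5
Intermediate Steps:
Add(-318198, Function('v')(160, Mul(R, Pow(-166, -1)))) = Add(-318198, Add(160, Mul(-1, Mul(9, Pow(-166, -1))))) = Add(-318198, Add(160, Mul(-1, Mul(9, Rational(-1, 166))))) = Add(-318198, Add(160, Mul(-1, Rational(-9, 166)))) = Add(-318198, Add(160, Rational(9, 166))) = Add(-318198, Rational(26569, 166)) = Rational(-52794299, 166)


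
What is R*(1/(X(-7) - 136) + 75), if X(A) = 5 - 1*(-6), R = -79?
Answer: -740546/125 ≈ -5924.4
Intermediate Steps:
X(A) = 11 (X(A) = 5 + 6 = 11)
R*(1/(X(-7) - 136) + 75) = -79*(1/(11 - 136) + 75) = -79*(1/(-125) + 75) = -79*(-1/125 + 75) = -79*9374/125 = -740546/125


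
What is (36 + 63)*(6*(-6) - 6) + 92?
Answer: -4066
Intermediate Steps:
(36 + 63)*(6*(-6) - 6) + 92 = 99*(-36 - 6) + 92 = 99*(-42) + 92 = -4158 + 92 = -4066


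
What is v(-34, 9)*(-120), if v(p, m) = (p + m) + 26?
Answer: -120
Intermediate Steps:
v(p, m) = 26 + m + p (v(p, m) = (m + p) + 26 = 26 + m + p)
v(-34, 9)*(-120) = (26 + 9 - 34)*(-120) = 1*(-120) = -120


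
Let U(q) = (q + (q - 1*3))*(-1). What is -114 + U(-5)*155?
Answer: 1901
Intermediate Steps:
U(q) = 3 - 2*q (U(q) = (q + (q - 3))*(-1) = (q + (-3 + q))*(-1) = (-3 + 2*q)*(-1) = 3 - 2*q)
-114 + U(-5)*155 = -114 + (3 - 2*(-5))*155 = -114 + (3 + 10)*155 = -114 + 13*155 = -114 + 2015 = 1901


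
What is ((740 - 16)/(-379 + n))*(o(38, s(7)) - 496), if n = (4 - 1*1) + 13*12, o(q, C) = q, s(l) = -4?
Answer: 82898/55 ≈ 1507.2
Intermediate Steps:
n = 159 (n = (4 - 1) + 156 = 3 + 156 = 159)
((740 - 16)/(-379 + n))*(o(38, s(7)) - 496) = ((740 - 16)/(-379 + 159))*(38 - 496) = (724/(-220))*(-458) = (724*(-1/220))*(-458) = -181/55*(-458) = 82898/55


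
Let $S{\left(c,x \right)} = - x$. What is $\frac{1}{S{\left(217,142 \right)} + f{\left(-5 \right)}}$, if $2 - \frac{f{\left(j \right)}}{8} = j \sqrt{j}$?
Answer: $- \frac{63}{11938} - \frac{10 i \sqrt{5}}{5969} \approx -0.0052773 - 0.0037461 i$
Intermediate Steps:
$f{\left(j \right)} = 16 - 8 j^{\frac{3}{2}}$ ($f{\left(j \right)} = 16 - 8 j \sqrt{j} = 16 - 8 j^{\frac{3}{2}}$)
$\frac{1}{S{\left(217,142 \right)} + f{\left(-5 \right)}} = \frac{1}{\left(-1\right) 142 + \left(16 - 8 \left(-5\right)^{\frac{3}{2}}\right)} = \frac{1}{-142 + \left(16 - 8 \left(- 5 i \sqrt{5}\right)\right)} = \frac{1}{-142 + \left(16 + 40 i \sqrt{5}\right)} = \frac{1}{-126 + 40 i \sqrt{5}}$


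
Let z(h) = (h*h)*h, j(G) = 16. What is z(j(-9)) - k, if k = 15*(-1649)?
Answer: 28831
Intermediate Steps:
z(h) = h³ (z(h) = h²*h = h³)
k = -24735
z(j(-9)) - k = 16³ - 1*(-24735) = 4096 + 24735 = 28831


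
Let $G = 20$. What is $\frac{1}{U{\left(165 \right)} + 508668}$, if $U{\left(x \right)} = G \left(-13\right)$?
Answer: $\frac{1}{508408} \approx 1.9669 \cdot 10^{-6}$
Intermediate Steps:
$U{\left(x \right)} = -260$ ($U{\left(x \right)} = 20 \left(-13\right) = -260$)
$\frac{1}{U{\left(165 \right)} + 508668} = \frac{1}{-260 + 508668} = \frac{1}{508408}$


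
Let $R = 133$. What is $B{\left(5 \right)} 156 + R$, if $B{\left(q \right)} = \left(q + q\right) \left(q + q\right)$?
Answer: $15733$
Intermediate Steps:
$B{\left(q \right)} = 4 q^{2}$ ($B{\left(q \right)} = 2 q 2 q = 4 q^{2}$)
$B{\left(5 \right)} 156 + R = 4 \cdot 5^{2} \cdot 156 + 133 = 4 \cdot 25 \cdot 156 + 133 = 100 \cdot 156 + 133 = 15600 + 133 = 15733$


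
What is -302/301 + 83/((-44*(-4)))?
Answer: -28169/52976 ≈ -0.53173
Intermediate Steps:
-302/301 + 83/((-44*(-4))) = -302*1/301 + 83/176 = -302/301 + 83*(1/176) = -302/301 + 83/176 = -28169/52976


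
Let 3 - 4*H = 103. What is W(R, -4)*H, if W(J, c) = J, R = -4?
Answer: 100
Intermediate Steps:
H = -25 (H = ¾ - ¼*103 = ¾ - 103/4 = -25)
W(R, -4)*H = -4*(-25) = 100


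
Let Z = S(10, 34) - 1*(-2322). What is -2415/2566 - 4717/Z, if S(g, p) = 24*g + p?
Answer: -9186581/3330668 ≈ -2.7582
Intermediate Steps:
S(g, p) = p + 24*g
Z = 2596 (Z = (34 + 24*10) - 1*(-2322) = (34 + 240) + 2322 = 274 + 2322 = 2596)
-2415/2566 - 4717/Z = -2415/2566 - 4717/2596 = -9186581/3330668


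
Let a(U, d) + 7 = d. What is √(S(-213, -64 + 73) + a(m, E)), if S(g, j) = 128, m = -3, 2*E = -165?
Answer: √154/2 ≈ 6.2048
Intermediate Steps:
E = -165/2 (E = (½)*(-165) = -165/2 ≈ -82.500)
a(U, d) = -7 + d
√(S(-213, -64 + 73) + a(m, E)) = √(128 + (-7 - 165/2)) = √(128 - 179/2) = √(77/2) = √154/2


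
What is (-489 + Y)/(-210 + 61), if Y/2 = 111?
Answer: 267/149 ≈ 1.7919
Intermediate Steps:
Y = 222 (Y = 2*111 = 222)
(-489 + Y)/(-210 + 61) = (-489 + 222)/(-210 + 61) = -267/(-149) = -267*(-1/149) = 267/149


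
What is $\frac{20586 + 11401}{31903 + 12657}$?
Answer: $\frac{31987}{44560} \approx 0.71784$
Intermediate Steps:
$\frac{20586 + 11401}{31903 + 12657} = \frac{31987}{44560}$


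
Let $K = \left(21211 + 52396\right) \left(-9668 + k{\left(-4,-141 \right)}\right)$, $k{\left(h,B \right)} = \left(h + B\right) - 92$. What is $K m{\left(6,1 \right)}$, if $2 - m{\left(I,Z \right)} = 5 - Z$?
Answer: $1458154670$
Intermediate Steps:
$k{\left(h,B \right)} = -92 + B + h$ ($k{\left(h,B \right)} = \left(B + h\right) - 92 = -92 + B + h$)
$m{\left(I,Z \right)} = -3 + Z$ ($m{\left(I,Z \right)} = 2 - \left(5 - Z\right) = 2 + \left(-5 + Z\right) = -3 + Z$)
$K = -729077335$ ($K = \left(21211 + 52396\right) \left(-9668 - 237\right) = 73607 \left(-9668 - 237\right) = 73607 \left(-9905\right) = -729077335$)
$K m{\left(6,1 \right)} = - 729077335 \left(-3 + 1\right) = \left(-729077335\right) \left(-2\right) = 1458154670$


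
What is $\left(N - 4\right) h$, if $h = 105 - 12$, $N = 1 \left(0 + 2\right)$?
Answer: $-186$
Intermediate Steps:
$N = 2$ ($N = 1 \cdot 2 = 2$)
$h = 93$
$\left(N - 4\right) h = \left(2 - 4\right) 93 = \left(-2\right) 93 = -186$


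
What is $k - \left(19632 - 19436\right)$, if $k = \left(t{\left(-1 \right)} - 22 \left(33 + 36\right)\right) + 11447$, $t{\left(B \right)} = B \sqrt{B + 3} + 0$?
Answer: $9733 - \sqrt{2} \approx 9731.6$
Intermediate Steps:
$t{\left(B \right)} = B \sqrt{3 + B}$ ($t{\left(B \right)} = B \sqrt{3 + B} + 0 = B \sqrt{3 + B}$)
$k = 9929 - \sqrt{2}$ ($k = \left(- \sqrt{3 - 1} - 22 \left(33 + 36\right)\right) + 11447 = \left(- \sqrt{2} - 1518\right) + 11447 = \left(-1518 - \sqrt{2}\right) + 11447 = 9929 - \sqrt{2} \approx 9927.6$)
$k - \left(19632 - 19436\right) = \left(9929 - \sqrt{2}\right) - \left(19632 - 19436\right) = \left(9929 - \sqrt{2}\right) - 196 = 9733 - \sqrt{2}$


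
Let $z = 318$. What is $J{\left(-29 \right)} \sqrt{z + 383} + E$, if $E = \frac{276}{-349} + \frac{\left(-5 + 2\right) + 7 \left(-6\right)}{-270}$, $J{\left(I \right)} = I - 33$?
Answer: $- \frac{1307}{2094} - 62 \sqrt{701} \approx -1642.2$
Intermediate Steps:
$J{\left(I \right)} = -33 + I$
$E = - \frac{1307}{2094}$ ($E = 276 \left(- \frac{1}{349}\right) + \left(-3 - 42\right) \left(- \frac{1}{270}\right) = - \frac{276}{349} - - \frac{1}{6} = - \frac{276}{349} + \frac{1}{6} = - \frac{1307}{2094} \approx -0.62416$)
$J{\left(-29 \right)} \sqrt{z + 383} + E = \left(-33 - 29\right) \sqrt{318 + 383} - \frac{1307}{2094} = - 62 \sqrt{701} - \frac{1307}{2094} = - \frac{1307}{2094} - 62 \sqrt{701}$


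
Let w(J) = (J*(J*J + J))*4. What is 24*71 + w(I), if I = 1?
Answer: 1712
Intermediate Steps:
w(J) = 4*J*(J + J**2) (w(J) = (J*(J**2 + J))*4 = (J*(J + J**2))*4 = 4*J*(J + J**2))
24*71 + w(I) = 24*71 + 4*1**2*(1 + 1) = 1704 + 4*1*2 = 1704 + 8 = 1712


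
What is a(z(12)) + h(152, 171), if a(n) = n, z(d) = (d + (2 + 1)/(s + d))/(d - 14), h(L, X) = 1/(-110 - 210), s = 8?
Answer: -389/64 ≈ -6.0781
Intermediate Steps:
h(L, X) = -1/320 (h(L, X) = 1/(-320) = -1/320)
z(d) = (d + 3/(8 + d))/(-14 + d) (z(d) = (d + (2 + 1)/(8 + d))/(d - 14) = (d + 3/(8 + d))/(-14 + d))
a(z(12)) + h(152, 171) = (3 + 12² + 8*12)/(-112 + 12² - 6*12) - 1/320 = (3 + 144 + 96)/(-112 + 144 - 72) - 1/320 = 243/(-40) - 1/320 = -1/40*243 - 1/320 = -243/40 - 1/320 = -389/64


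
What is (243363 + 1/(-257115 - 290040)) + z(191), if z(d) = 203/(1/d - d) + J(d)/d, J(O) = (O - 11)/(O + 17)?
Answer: 804087524694041741/3304080823680 ≈ 2.4336e+5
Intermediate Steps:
J(O) = (-11 + O)/(17 + O)
z(d) = 203/(1/d - d) + (-11 + d)/(d*(17 + d)) (z(d) = 203/(1/d - d) + ((-11 + d)/(17 + d))/d = 203/(1/d - d) + (-11 + d)/(d*(17 + d)))
(243363 + 1/(-257115 - 290040)) + z(191) = (243363 + 1/(-257115 - 290040)) + (11 - 1*191 - 3462*191**2 - 202*191**3)/(191*(-17 + 191**3 - 1*191 + 17*191**2)) = (243363 + 1/(-547155)) + (11 - 191 - 3462*36481 - 202*6967871)/(191*(-17 + 6967871 - 191 + 17*36481)) = (243363 - 1/547155) + (11 - 191 - 126297222 - 1407509942)/(191*(-17 + 6967871 - 191 + 620177)) = 133157282264/547155 + (1/191)*(-1533807344)/7587840 = 133157282264/547155 + (1/191)*(1/7587840)*(-1533807344) = 133157282264/547155 - 95862959/90579840 = 804087524694041741/3304080823680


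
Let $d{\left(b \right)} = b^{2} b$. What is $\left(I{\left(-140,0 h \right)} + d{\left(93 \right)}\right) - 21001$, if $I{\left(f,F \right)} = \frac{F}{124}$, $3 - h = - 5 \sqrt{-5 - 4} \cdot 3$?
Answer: $783356$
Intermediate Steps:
$d{\left(b \right)} = b^{3}$
$h = 3 + 45 i$ ($h = 3 - - 5 \sqrt{-5 - 4} \cdot 3 = 3 - - 5 \sqrt{-9} \cdot 3 = 3 - - 5 \cdot 3 i 3 = 3 - - 15 i 3 = 3 - - 45 i = 3 + 45 i \approx 3.0 + 45.0 i$)
$I{\left(f,F \right)} = \frac{F}{124}$ ($I{\left(f,F \right)} = F \frac{1}{124} = \frac{F}{124}$)
$\left(I{\left(-140,0 h \right)} + d{\left(93 \right)}\right) - 21001 = \left(\frac{0 \left(3 + 45 i\right)}{124} + 93^{3}\right) - 21001 = \left(\frac{1}{124} \cdot 0 + 804357\right) - 21001 = \left(0 + 804357\right) - 21001 = 804357 - 21001 = 783356$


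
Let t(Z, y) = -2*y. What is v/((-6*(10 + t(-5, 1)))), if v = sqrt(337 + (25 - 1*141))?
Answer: -sqrt(221)/48 ≈ -0.30971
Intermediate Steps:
v = sqrt(221) (v = sqrt(337 + (25 - 141)) = sqrt(337 - 116) = sqrt(221) ≈ 14.866)
v/((-6*(10 + t(-5, 1)))) = sqrt(221)/((-6*(10 - 2*1))) = sqrt(221)/((-6*(10 - 2))) = sqrt(221)/((-6*8)) = sqrt(221)/(-48) = sqrt(221)*(-1/48) = -sqrt(221)/48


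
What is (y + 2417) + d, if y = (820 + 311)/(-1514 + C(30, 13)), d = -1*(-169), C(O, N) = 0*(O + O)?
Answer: 3914073/1514 ≈ 2585.3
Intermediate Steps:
C(O, N) = 0 (C(O, N) = 0*(2*O) = 0)
d = 169
y = -1131/1514 (y = (820 + 311)/(-1514 + 0) = 1131/(-1514) = 1131*(-1/1514) = -1131/1514 ≈ -0.74703)
(y + 2417) + d = (-1131/1514 + 2417) + 169 = 3658207/1514 + 169 = 3914073/1514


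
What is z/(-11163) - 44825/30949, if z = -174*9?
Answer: -150638447/115161229 ≈ -1.3081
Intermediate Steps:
z = -1566
z/(-11163) - 44825/30949 = -1566/(-11163) - 44825/30949 = -1566*(-1/11163) - 44825*1/30949 = 522/3721 - 44825/30949 = -150638447/115161229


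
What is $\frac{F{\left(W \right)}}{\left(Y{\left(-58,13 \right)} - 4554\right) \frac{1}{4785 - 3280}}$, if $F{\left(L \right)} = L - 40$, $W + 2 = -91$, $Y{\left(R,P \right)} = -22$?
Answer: $\frac{200165}{4576} \approx 43.742$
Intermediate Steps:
$W = -93$ ($W = -2 - 91 = -93$)
$F{\left(L \right)} = -40 + L$
$\frac{F{\left(W \right)}}{\left(Y{\left(-58,13 \right)} - 4554\right) \frac{1}{4785 - 3280}} = \frac{-40 - 93}{\left(-22 - 4554\right) \frac{1}{4785 - 3280}} = - \frac{133}{\left(-4576\right) \frac{1}{1505}} = - \frac{133}{- \frac{4576}{1505}} = \left(-133\right) \left(- \frac{1505}{4576}\right) = \frac{200165}{4576}$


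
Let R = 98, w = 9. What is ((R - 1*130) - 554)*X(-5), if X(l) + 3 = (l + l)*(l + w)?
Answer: 25198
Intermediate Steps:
X(l) = -3 + 2*l*(9 + l) (X(l) = -3 + (l + l)*(l + 9) = -3 + (2*l)*(9 + l) = -3 + 2*l*(9 + l))
((R - 1*130) - 554)*X(-5) = ((98 - 1*130) - 554)*(-3 + 2*(-5)² + 18*(-5)) = ((98 - 130) - 554)*(-3 + 2*25 - 90) = (-32 - 554)*(-3 + 50 - 90) = -586*(-43) = 25198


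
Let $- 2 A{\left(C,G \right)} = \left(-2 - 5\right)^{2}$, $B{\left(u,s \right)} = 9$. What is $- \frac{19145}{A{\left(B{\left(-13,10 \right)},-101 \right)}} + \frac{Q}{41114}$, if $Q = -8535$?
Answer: $\frac{224833835}{287798} \approx 781.22$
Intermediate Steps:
$A{\left(C,G \right)} = - \frac{49}{2}$ ($A{\left(C,G \right)} = - \frac{\left(-2 - 5\right)^{2}}{2} = - \frac{\left(-7\right)^{2}}{2} = \left(- \frac{1}{2}\right) 49 = - \frac{49}{2}$)
$- \frac{19145}{A{\left(B{\left(-13,10 \right)},-101 \right)}} + \frac{Q}{41114} = - \frac{19145}{- \frac{49}{2}} - \frac{8535}{41114} = \left(-19145\right) \left(- \frac{2}{49}\right) - \frac{8535}{41114} = \frac{5470}{7} - \frac{8535}{41114} = \frac{224833835}{287798}$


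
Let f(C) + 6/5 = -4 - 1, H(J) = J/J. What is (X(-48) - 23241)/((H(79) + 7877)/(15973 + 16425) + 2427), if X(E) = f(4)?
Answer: -470726741/49148640 ≈ -9.5776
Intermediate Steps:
H(J) = 1
f(C) = -31/5 (f(C) = -6/5 + (-4 - 1) = -6/5 - 5 = -31/5)
X(E) = -31/5
(X(-48) - 23241)/((H(79) + 7877)/(15973 + 16425) + 2427) = (-31/5 - 23241)/((1 + 7877)/(15973 + 16425) + 2427) = -116236/(5*(7878/32398 + 2427)) = -116236/(5*(7878*(1/32398) + 2427)) = -116236/(5*(3939/16199 + 2427)) = -116236/(5*39318912/16199) = -116236/5*16199/39318912 = -470726741/49148640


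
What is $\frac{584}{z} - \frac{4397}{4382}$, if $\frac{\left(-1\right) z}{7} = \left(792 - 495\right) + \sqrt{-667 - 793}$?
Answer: $\frac{- 8794 \sqrt{365} + 1671493 i}{4382 \left(- 297 i + 2 \sqrt{365}\right)} \approx -1.2798 + 0.035551 i$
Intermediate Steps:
$z = -2079 - 14 i \sqrt{365}$ ($z = - 7 \left(\left(792 - 495\right) + \sqrt{-667 - 793}\right) = - 7 \left(297 + \sqrt{-1460}\right) = - 7 \left(297 + 2 i \sqrt{365}\right) = -2079 - 14 i \sqrt{365} \approx -2079.0 - 267.47 i$)
$\frac{584}{z} - \frac{4397}{4382} = \frac{584}{-2079 - 14 i \sqrt{365}} - \frac{4397}{4382} = - \frac{4397}{4382} + \frac{584}{-2079 - 14 i \sqrt{365}}$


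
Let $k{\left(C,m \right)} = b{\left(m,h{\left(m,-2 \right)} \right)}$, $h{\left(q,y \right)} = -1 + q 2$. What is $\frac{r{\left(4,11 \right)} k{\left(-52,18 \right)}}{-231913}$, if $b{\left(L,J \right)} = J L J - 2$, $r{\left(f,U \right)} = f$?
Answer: $- \frac{88192}{231913} \approx -0.38028$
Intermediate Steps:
$h{\left(q,y \right)} = -1 + 2 q$
$b{\left(L,J \right)} = -2 + L J^{2}$ ($b{\left(L,J \right)} = L J^{2} - 2 = -2 + L J^{2}$)
$k{\left(C,m \right)} = -2 + m \left(-1 + 2 m\right)^{2}$
$\frac{r{\left(4,11 \right)} k{\left(-52,18 \right)}}{-231913} = \frac{4 \left(-2 + 18 \left(-1 + 2 \cdot 18\right)^{2}\right)}{-231913} = 4 \left(-2 + 18 \left(-1 + 36\right)^{2}\right) \left(- \frac{1}{231913}\right) = 4 \left(-2 + 18 \cdot 35^{2}\right) \left(- \frac{1}{231913}\right) = 4 \left(-2 + 18 \cdot 1225\right) \left(- \frac{1}{231913}\right) = 4 \left(-2 + 22050\right) \left(- \frac{1}{231913}\right) = 4 \cdot 22048 \left(- \frac{1}{231913}\right) = 88192 \left(- \frac{1}{231913}\right) = - \frac{88192}{231913}$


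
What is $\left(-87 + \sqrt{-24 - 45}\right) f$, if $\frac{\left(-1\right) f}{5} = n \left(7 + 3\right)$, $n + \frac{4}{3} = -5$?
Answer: $-27550 + \frac{950 i \sqrt{69}}{3} \approx -27550.0 + 2630.4 i$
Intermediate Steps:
$n = - \frac{19}{3}$ ($n = - \frac{4}{3} - 5 = - \frac{19}{3} \approx -6.3333$)
$f = \frac{950}{3}$ ($f = - 5 \left(- \frac{19 \left(7 + 3\right)}{3}\right) = - 5 \left(\left(- \frac{19}{3}\right) 10\right) = \left(-5\right) \left(- \frac{190}{3}\right) = \frac{950}{3} \approx 316.67$)
$\left(-87 + \sqrt{-24 - 45}\right) f = \left(-87 + \sqrt{-24 - 45}\right) \frac{950}{3} = \left(-87 + \sqrt{-69}\right) \frac{950}{3} = \left(-87 + i \sqrt{69}\right) \frac{950}{3} = -27550 + \frac{950 i \sqrt{69}}{3}$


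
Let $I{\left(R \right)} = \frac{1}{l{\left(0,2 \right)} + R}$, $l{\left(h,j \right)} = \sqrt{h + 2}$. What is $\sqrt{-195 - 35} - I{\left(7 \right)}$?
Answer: $- \frac{7}{47} + \frac{\sqrt{2}}{47} + i \sqrt{230} \approx -0.11885 + 15.166 i$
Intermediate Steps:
$l{\left(h,j \right)} = \sqrt{2 + h}$
$I{\left(R \right)} = \frac{1}{R + \sqrt{2}}$ ($I{\left(R \right)} = \frac{1}{\sqrt{2 + 0} + R} = \frac{1}{\sqrt{2} + R} = \frac{1}{R + \sqrt{2}}$)
$\sqrt{-195 - 35} - I{\left(7 \right)} = \sqrt{-195 - 35} - \frac{1}{7 + \sqrt{2}} = \sqrt{-230} - \frac{1}{7 + \sqrt{2}} = i \sqrt{230} - \frac{1}{7 + \sqrt{2}} = - \frac{1}{7 + \sqrt{2}} + i \sqrt{230}$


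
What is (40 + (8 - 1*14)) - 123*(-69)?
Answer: 8521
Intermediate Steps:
(40 + (8 - 1*14)) - 123*(-69) = (40 + (8 - 14)) + 8487 = (40 - 6) + 8487 = 34 + 8487 = 8521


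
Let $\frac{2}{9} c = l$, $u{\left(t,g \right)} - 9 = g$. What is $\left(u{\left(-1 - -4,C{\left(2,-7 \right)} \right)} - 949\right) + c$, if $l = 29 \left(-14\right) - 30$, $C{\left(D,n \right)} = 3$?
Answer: $-2899$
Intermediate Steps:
$u{\left(t,g \right)} = 9 + g$
$l = -436$ ($l = -406 - 30 = -436$)
$c = -1962$ ($c = \frac{9}{2} \left(-436\right) = -1962$)
$\left(u{\left(-1 - -4,C{\left(2,-7 \right)} \right)} - 949\right) + c = \left(\left(9 + 3\right) - 949\right) - 1962 = \left(12 - 949\right) - 1962 = -937 - 1962 = -2899$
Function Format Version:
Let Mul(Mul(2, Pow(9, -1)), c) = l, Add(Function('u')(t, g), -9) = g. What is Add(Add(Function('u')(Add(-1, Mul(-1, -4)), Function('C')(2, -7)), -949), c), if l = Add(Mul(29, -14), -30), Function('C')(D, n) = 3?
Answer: -2899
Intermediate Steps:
Function('u')(t, g) = Add(9, g)
l = -436 (l = Add(-406, -30) = -436)
c = -1962 (c = Mul(Rational(9, 2), -436) = -1962)
Add(Add(Function('u')(Add(-1, Mul(-1, -4)), Function('C')(2, -7)), -949), c) = Add(Add(Add(9, 3), -949), -1962) = Add(Add(12, -949), -1962) = Add(-937, -1962) = -2899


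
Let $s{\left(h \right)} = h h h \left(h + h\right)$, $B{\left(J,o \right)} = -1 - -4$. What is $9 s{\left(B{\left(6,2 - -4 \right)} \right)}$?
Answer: $1458$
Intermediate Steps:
$B{\left(J,o \right)} = 3$ ($B{\left(J,o \right)} = -1 + 4 = 3$)
$s{\left(h \right)} = 2 h^{4}$ ($s{\left(h \right)} = h^{2} h 2 h = h^{2} \cdot 2 h^{2} = 2 h^{4}$)
$9 s{\left(B{\left(6,2 - -4 \right)} \right)} = 9 \cdot 2 \cdot 3^{4} = 9 \cdot 2 \cdot 81 = 9 \cdot 162 = 1458$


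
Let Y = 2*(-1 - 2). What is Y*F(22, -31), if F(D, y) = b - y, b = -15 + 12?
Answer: -168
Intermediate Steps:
b = -3
F(D, y) = -3 - y
Y = -6 (Y = 2*(-3) = -6)
Y*F(22, -31) = -6*(-3 - 1*(-31)) = -6*(-3 + 31) = -6*28 = -168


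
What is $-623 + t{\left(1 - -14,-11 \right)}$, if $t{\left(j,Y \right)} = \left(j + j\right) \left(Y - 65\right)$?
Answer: $-2903$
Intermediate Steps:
$t{\left(j,Y \right)} = 2 j \left(-65 + Y\right)$
$-623 + t{\left(1 - -14,-11 \right)} = -623 + 2 \left(1 - -14\right) \left(-65 - 11\right) = -623 + 2 \left(1 + 14\right) \left(-76\right) = -623 + 2 \cdot 15 \left(-76\right) = -623 - 2280 = -2903$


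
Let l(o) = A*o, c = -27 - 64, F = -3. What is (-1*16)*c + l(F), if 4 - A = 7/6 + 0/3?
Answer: 2895/2 ≈ 1447.5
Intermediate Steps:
c = -91
A = 17/6 (A = 4 - (7/6 + 0/3) = 4 - (7*(1/6) + 0*(1/3)) = 4 - (7/6 + 0) = 4 - 1*7/6 = 4 - 7/6 = 17/6 ≈ 2.8333)
l(o) = 17*o/6
(-1*16)*c + l(F) = -1*16*(-91) + (17/6)*(-3) = -16*(-91) - 17/2 = 1456 - 17/2 = 2895/2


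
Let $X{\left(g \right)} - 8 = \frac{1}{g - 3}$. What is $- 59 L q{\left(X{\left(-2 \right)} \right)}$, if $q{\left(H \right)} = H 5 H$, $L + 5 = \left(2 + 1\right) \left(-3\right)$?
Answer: $\frac{1256346}{5} \approx 2.5127 \cdot 10^{5}$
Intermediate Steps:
$X{\left(g \right)} = 8 + \frac{1}{-3 + g}$ ($X{\left(g \right)} = 8 + \frac{1}{g - 3} = 8 + \frac{1}{-3 + g}$)
$L = -14$ ($L = -5 + \left(2 + 1\right) \left(-3\right) = -5 + 3 \left(-3\right) = -5 - 9 = -14$)
$q{\left(H \right)} = 5 H^{2}$ ($q{\left(H \right)} = 5 H H = 5 H^{2}$)
$- 59 L q{\left(X{\left(-2 \right)} \right)} = \left(-59\right) \left(-14\right) 5 \left(\frac{-23 + 8 \left(-2\right)}{-3 - 2}\right)^{2} = 826 \cdot 5 \left(\frac{-23 - 16}{-5}\right)^{2} = 826 \cdot 5 \left(\left(- \frac{1}{5}\right) \left(-39\right)\right)^{2} = 826 \cdot 5 \left(\frac{39}{5}\right)^{2} = 826 \cdot 5 \cdot \frac{1521}{25} = 826 \cdot \frac{1521}{5} = \frac{1256346}{5}$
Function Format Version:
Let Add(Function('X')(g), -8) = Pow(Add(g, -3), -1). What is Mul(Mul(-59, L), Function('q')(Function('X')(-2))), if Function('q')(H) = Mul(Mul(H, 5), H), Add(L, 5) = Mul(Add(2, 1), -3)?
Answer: Rational(1256346, 5) ≈ 2.5127e+5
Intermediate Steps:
Function('X')(g) = Add(8, Pow(Add(-3, g), -1)) (Function('X')(g) = Add(8, Pow(Add(g, -3), -1)) = Add(8, Pow(Add(-3, g), -1)))
L = -14 (L = Add(-5, Mul(Add(2, 1), -3)) = Add(-5, Mul(3, -3)) = Add(-5, -9) = -14)
Function('q')(H) = Mul(5, Pow(H, 2)) (Function('q')(H) = Mul(Mul(5, H), H) = Mul(5, Pow(H, 2)))
Mul(Mul(-59, L), Function('q')(Function('X')(-2))) = Mul(Mul(-59, -14), Mul(5, Pow(Mul(Pow(Add(-3, -2), -1), Add(-23, Mul(8, -2))), 2))) = Mul(826, Mul(5, Pow(Mul(Pow(-5, -1), Add(-23, -16)), 2))) = Mul(826, Mul(5, Pow(Mul(Rational(-1, 5), -39), 2))) = Mul(826, Mul(5, Pow(Rational(39, 5), 2))) = Mul(826, Mul(5, Rational(1521, 25))) = Mul(826, Rational(1521, 5)) = Rational(1256346, 5)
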